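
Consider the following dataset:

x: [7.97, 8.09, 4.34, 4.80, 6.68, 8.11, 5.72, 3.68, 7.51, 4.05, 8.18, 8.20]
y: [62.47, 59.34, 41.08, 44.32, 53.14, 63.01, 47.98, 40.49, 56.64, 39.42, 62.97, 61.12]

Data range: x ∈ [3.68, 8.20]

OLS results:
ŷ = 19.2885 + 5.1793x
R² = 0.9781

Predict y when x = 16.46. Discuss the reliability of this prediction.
ŷ = 104.5398 (extrapolation — x = 16.46 lies outside [3.68, 8.20], so reliability is low).

Prediction calculation:
ŷ = 19.2885 + 5.1793 × 16.46
ŷ = 104.5398

Reliability:
- Data range: x ∈ [3.68, 8.20]
- Prediction point: x = 16.46 is 8.26 units above the observed range → this is EXTRAPOLATION, not interpolation

Why that matters here:
- The linear relationship may not hold outside the observed range
- Real relationships often flatten, saturate, or turn nonlinear at extremes
- The standard error of prediction grows with (x − x̄)², and x = 16.46 is far from x̄ = 6.44

The R² = 0.9781 only validates the fit within [3.68, 8.20]; treat ŷ = 104.5398 with caution.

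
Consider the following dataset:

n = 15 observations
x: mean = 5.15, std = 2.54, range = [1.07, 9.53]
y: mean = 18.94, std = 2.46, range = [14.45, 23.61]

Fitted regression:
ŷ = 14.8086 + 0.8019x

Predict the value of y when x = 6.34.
ŷ = 19.8926

x = 6.34 lies inside the observed range [1.07, 9.53], so the fitted equation applies directly:

ŷ = 14.8086 + 0.8019 × 6.34
ŷ = 14.8086 + 5.0840
ŷ = 19.8926

This is the fitted mean response at that x — an individual observation would come with a wider prediction interval.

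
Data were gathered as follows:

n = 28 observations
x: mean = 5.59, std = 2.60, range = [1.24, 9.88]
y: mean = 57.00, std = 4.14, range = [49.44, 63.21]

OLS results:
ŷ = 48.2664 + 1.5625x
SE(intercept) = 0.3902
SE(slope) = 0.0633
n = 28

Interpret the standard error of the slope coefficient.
SE(slope) = 0.0633 measures the uncertainty in the estimated slope. The coefficient is estimated precisely (SE/|β̂₁| = 4.1%).

What SE measures:
- The standard error quantifies the sampling variability of the coefficient estimate
- It is the estimated standard deviation of β̂₁ across hypothetical repeated samples of the same size
- Smaller SE → more precise estimate

Relative precision:
- SE / |β̂₁| = 0.0633 / 1.5625 = 4.1%
- Rule of thumb (under 20%: precise; 20% to under 50%: moderately precise; 50% or more: imprecise) → precise

Link to the t-test: t = β̂₁ / SE(β̂₁) = 1.5625 / 0.0633 = 24.6840, the statistic for H₀: β₁ = 0.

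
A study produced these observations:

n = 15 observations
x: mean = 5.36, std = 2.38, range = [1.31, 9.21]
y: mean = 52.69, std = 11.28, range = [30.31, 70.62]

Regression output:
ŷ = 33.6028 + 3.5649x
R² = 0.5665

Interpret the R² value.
The model explains 56.65% of the variance in y (R² = 0.5665), leaving 43.35% unexplained; the fit is moderate.

The coefficient of determination R² is the fraction of the total variation in y that the fitted line accounts for.

Here R² = 0.5665:
- Explained: 56.65% of the variation in y
- Unexplained (residual): 100% − 56.65% = 43.35%
- Rule of thumb (below 0.3 weak; 0.3 to below 0.7 moderate; 0.7 and above strong) → moderate

Note: R² says nothing about causation, and a high R² does not by itself mean the linear form is appropriate — check the residuals.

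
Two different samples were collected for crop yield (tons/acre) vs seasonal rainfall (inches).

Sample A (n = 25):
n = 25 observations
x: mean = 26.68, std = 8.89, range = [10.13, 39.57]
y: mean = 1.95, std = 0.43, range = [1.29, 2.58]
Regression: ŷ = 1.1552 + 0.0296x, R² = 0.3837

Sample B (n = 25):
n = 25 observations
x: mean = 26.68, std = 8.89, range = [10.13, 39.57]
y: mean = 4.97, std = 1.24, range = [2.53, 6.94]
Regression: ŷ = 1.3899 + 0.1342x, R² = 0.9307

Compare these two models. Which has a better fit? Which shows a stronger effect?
Model B has the better fit (R² = 0.9307 vs 0.3837). Model B shows the stronger effect (|β₁| = 0.1342 vs 0.0296).

Model Comparison:

Goodness of fit (R²):
- Model A: R² = 0.3837 → 38.37% of variance in crop yield explained
- Model B: R² = 0.9307 → 93.07% of variance in crop yield explained
- 0.9307 > 0.3837 → Model B has the better fit

Strength of effect — compare |β₁|:
- Model A: β₁ = 0.0296 → predicted crop yield rises 0.0296 tons/acre per additional inch of rainfall
- Model B: β₁ = 0.1342 → predicted crop yield rises 0.1342 tons/acre per additional inch of rainfall
- |0.0296| < |0.1342| → Model B shows the stronger marginal effect

Note: R² measures how tightly points cluster around the line; β₁ measures how steep the line is — they answer different questions.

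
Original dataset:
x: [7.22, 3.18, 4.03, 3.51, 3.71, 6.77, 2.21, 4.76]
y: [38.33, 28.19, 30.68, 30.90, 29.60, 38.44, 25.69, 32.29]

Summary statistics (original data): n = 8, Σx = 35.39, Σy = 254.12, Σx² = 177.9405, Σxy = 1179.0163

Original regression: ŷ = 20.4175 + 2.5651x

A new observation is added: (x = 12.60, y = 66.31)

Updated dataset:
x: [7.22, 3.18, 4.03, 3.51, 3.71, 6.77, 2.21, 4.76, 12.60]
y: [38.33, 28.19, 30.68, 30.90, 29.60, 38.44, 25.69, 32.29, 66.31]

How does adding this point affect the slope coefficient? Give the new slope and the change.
New slope β₁ = 3.7858 versus 2.5651 before: a change of +1.2207 (+47.6%).

x = 12.60 lies well outside the original x-range [2.21, 7.22] (x̄ ≈ 4.42), so this observation has high leverage and can move the slope substantially.

Step 1: Update the sums with the new point (n goes from 8 to 9)
Σx  = 35.39 + 12.60 = 47.99
Σy  = 254.12 + 66.31 = 320.43
Σx² = 177.9405 + 12.60² = 177.9405 + 158.7600 = 336.7005
Σxy = 1179.0163 + 12.60×66.31 = 1179.0163 + 835.5060 = 2014.5223

Step 2: Recompute the slope with b₁ = (nΣxy − ΣxΣy) / (nΣx² − (Σx)²)
Numerator   = 9×2014.5223 − 47.99×320.43 = 18130.7007 − 15377.4357 = 2753.2650
Denominator = 9×336.7005 − 47.99² = 3030.3045 − 2303.0401 = 727.2644
b₁(new) = 2753.2650 / 727.2644 = 3.7858

(Same formula on the original sums: (8×1179.0163 − 35.39×254.12) / (8×177.9405 − 35.39²) = 438.8236 / 171.0719 = 2.5651, matching the given fit.)

Step 3: Change in slope
Δβ₁ = 3.7858 − 2.5651 = +1.2207
Relative change = +1.2207 / 2.5651 × 100% = +47.6%
→ the slope increases when the point is added.

A high-leverage point only changes the slope if it is off the original line; here y = 66.31 is above the original trend, so the slope increases.
In practice: investigate whether it comes from the same population as the rest of the sample.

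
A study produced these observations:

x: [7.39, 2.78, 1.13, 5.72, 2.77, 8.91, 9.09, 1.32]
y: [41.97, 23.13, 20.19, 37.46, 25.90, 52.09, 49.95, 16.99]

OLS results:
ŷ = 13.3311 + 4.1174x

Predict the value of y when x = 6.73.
ŷ = 41.0412

To predict y for x = 6.73, substitute into the regression equation:

ŷ = 13.3311 + 4.1174 × 6.73
ŷ = 13.3311 + 27.7101
ŷ = 41.0412

This is a point prediction; actual observations scatter around it by roughly the residual standard deviation.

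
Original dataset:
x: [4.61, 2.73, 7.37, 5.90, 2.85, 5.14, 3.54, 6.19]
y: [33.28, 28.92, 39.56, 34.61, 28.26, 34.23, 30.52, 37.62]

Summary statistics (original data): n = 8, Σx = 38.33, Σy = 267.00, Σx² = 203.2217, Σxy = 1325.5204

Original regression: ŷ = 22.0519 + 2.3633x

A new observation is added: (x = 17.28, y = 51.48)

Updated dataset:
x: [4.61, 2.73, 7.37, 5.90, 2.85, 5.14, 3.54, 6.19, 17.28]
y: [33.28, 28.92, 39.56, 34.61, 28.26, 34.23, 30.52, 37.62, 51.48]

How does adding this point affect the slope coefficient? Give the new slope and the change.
New slope β₁ = 1.5627 versus 2.3633 before: a change of -0.8006 (-33.9%).

x = 17.28 lies well outside the original x-range [2.73, 7.37] (x̄ ≈ 4.79), so this observation has high leverage and can move the slope substantially.

Step 1: Update the sums with the new point (n goes from 8 to 9)
Σx  = 38.33 + 17.28 = 55.61
Σy  = 267.00 + 51.48 = 318.48
Σx² = 203.2217 + 17.28² = 203.2217 + 298.5984 = 501.8201
Σxy = 1325.5204 + 17.28×51.48 = 1325.5204 + 889.5744 = 2215.0948

Step 2: Recompute the slope with b₁ = (nΣxy − ΣxΣy) / (nΣx² − (Σx)²)
Numerator   = 9×2215.0948 − 55.61×318.48 = 19935.8532 − 17710.6728 = 2225.1804
Denominator = 9×501.8201 − 55.61² = 4516.3809 − 3092.4721 = 1423.9088
b₁(new) = 2225.1804 / 1423.9088 = 1.5627

(Same formula on the original sums: (8×1325.5204 − 38.33×267.00) / (8×203.2217 − 38.33²) = 370.0532 / 156.5847 = 2.3633, matching the given fit.)

Step 3: Change in slope
Δβ₁ = 1.5627 − 2.3633 = -0.8006
Relative change = -0.8006 / 2.3633 × 100% = -33.9%
→ the slope decreases when the point is added.

Because the point sits below the extension of the original line at a high-leverage x, it tilts the fit down.
In practice: refit with and without it and report both if conclusions differ; examine leverage (hᵢ) and Cook's distance rather than deleting it automatically.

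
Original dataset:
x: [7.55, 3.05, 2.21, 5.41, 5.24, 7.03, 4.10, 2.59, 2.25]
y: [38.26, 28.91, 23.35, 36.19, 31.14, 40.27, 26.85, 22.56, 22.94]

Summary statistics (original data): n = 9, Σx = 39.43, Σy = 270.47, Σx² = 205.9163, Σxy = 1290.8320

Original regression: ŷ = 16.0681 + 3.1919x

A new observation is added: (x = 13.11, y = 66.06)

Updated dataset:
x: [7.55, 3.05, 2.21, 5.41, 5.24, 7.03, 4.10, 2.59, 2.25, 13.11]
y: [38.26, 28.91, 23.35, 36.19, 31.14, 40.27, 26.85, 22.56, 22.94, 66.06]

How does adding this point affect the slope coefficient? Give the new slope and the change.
The slope changes from 3.1919 to 3.8209 (change of +0.6290, or +19.7%).

The new point has HIGH LEVERAGE: x = 13.11 is far from the original mean x̄ = 39.43/9 ≈ 4.38 (original range [2.21, 7.55]).

Step 1: Update the sums with the new point (n goes from 9 to 10)
Σx  = 39.43 + 13.11 = 52.54
Σy  = 270.47 + 66.06 = 336.53
Σx² = 205.9163 + 13.11² = 205.9163 + 171.8721 = 377.7884
Σxy = 1290.8320 + 13.11×66.06 = 1290.8320 + 866.0466 = 2156.8786

Step 2: Recompute the slope with b₁ = (nΣxy − ΣxΣy) / (nΣx² − (Σx)²)
Numerator   = 10×2156.8786 − 52.54×336.53 = 21568.7860 − 17681.2862 = 3887.4998
Denominator = 10×377.7884 − 52.54² = 3777.8840 − 2760.4516 = 1017.4324
b₁(new) = 3887.4998 / 1017.4324 = 3.8209

(Same formula on the original sums: (9×1290.8320 − 39.43×270.47) / (9×205.9163 − 39.43²) = 952.8559 / 298.5218 = 3.1919, matching the given fit.)

Step 3: Change in slope
Δβ₁ = 3.8209 − 3.1919 = +0.6290
Relative change = +0.6290 / 3.1919 × 100% = +19.7%
→ the slope increases when the point is added.

Because the point sits above the extension of the original line at a high-leverage x, it tilts the fit up.
In practice: refit with and without it and report both if conclusions differ; check such a point for data-entry or measurement error.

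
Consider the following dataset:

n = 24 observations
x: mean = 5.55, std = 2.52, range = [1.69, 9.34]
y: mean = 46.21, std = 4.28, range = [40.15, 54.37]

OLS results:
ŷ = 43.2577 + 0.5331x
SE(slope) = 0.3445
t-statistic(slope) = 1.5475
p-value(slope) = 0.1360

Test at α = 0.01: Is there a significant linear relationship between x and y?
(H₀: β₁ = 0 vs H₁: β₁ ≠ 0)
Since p-value = 0.1360 ≥ α = 0.01, fail to reject H₀ — the slope is not significantly different from 0.

Hypothesis test for the slope coefficient:

H₀: β₁ = 0 (no linear relationship)
H₁: β₁ ≠ 0 (linear relationship exists)

Test statistic: t = β̂₁ / SE(β̂₁) = 0.5331 / 0.3445 = 1.5475

The p-value (0.1360) is the probability, under H₀, of a t-statistic at least as extreme as |t| = 1.5475 (two-sided, df = n − 2 = 22).

Decision rule: reject H₀ if p-value < α.
p-value = 0.1360 ≥ α = 0.01 → fail to reject H₀.

Conclusion: the linear association between x and y is not significant at the 1% level.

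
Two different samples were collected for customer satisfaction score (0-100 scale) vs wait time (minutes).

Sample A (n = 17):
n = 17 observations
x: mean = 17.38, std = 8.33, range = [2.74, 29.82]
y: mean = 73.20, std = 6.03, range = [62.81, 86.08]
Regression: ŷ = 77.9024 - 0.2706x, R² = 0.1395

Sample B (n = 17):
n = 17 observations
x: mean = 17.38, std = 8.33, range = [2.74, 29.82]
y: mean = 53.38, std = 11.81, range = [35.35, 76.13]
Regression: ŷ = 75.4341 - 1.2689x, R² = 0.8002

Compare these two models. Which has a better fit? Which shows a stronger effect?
Model B has the better fit (R² = 0.8002 vs 0.1395). Model B shows the stronger effect (|β₁| = 1.2689 vs 0.2706).

Model Comparison:

Fit — compare R²:
- Model A: R² = 0.1395 → 13.95% of variance in satisfaction score explained
- Model B: R² = 0.8002 → 80.02% of variance in satisfaction score explained
- 0.8002 > 0.1395 → Model B has the better fit

Strength of effect — compare |β₁|:
- Model A: β₁ = -0.2706 → predicted satisfaction score falls 0.2706 points per additional minute of wait time
- Model B: β₁ = -1.2689 → predicted satisfaction score falls 1.2689 points per additional minute of wait time
- |-0.2706| < |-1.2689| → Model B shows the stronger marginal effect

Note: The two samples could reflect different populations, time periods, or measurement quality.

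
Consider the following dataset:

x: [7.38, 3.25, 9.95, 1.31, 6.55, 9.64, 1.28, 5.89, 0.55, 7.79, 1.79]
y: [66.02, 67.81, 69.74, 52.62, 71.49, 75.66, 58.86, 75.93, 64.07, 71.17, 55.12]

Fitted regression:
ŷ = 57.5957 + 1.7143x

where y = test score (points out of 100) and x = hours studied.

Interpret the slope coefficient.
An increase of one hour in study time is associated with a 1.7143 points increase in predicted test score.

The slope coefficient β₁ = 1.7143 represents the marginal effect of study time on test score.

Interpretation:
- Study time up by 1 hour → predicted test score increases by 1.7143 points
- This is a linear approximation: the same per-unit change is assumed across the whole observed x range

(β₀ = 57.5957 is the fitted value at x = 0 and is not part of the slope interpretation.)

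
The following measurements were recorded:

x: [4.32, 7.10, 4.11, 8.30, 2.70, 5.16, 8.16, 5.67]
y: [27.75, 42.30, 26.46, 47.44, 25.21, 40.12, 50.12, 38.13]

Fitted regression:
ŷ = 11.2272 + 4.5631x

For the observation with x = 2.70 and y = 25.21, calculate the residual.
Residual = 1.6624

The residual is the difference between the actual value and the predicted value:

Residual = y - ŷ

Step 1: Calculate predicted value
ŷ = 11.2272 + 4.5631 × 2.70
ŷ = 23.5476

Step 2: Calculate residual
Residual = 25.21 - 23.5476
Residual = 1.6624

Interpretation: the model underestimates the actual value by 1.6624 at this point (positive residual → observation lies above the fitted line).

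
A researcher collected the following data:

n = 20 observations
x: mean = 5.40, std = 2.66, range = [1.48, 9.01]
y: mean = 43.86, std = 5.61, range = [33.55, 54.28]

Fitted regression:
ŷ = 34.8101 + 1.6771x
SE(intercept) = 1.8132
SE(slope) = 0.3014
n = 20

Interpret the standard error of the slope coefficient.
SE(β̂₁) = 0.3014 is the estimated standard deviation of the slope estimate across repeated samples; relative to β̂₁ = 1.6771 that is 18.0%, a precise estimate.

SE(β̂₁) = s / √Sxx, where s is the residual standard deviation and Sxx = Σ(x − x̄)². It is the yardstick for how far β̂₁ = 1.6771 could plausibly be from the true slope.

Relative precision:
- SE / |β̂₁| = 0.3014 / 1.6771 = 18.0%
- Rule of thumb (under 20%: precise; 20% to under 50%: moderately precise; 50% or more: imprecise) → precise

Rough 95% range (±2 SE): 1.6771 ± 0.6028 → (1.0743, 2.2799).

What drives SE(β̂₁): wider spread of x values → smaller SE.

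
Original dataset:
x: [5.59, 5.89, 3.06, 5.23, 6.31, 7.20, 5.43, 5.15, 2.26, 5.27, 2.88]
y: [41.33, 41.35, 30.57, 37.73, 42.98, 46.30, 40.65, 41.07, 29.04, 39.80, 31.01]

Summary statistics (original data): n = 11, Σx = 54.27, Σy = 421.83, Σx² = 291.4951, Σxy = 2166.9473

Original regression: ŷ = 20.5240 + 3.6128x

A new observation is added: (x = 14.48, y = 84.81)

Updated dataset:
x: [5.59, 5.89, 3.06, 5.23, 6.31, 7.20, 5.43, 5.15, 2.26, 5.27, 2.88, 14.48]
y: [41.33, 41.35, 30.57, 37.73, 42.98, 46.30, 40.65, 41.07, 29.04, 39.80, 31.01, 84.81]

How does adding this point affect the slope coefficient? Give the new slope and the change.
New slope β₁ = 4.5894 versus 3.6128 before: a change of +0.9766 (+27.0%).

x = 14.48 lies well outside the original x-range [2.26, 7.20] (x̄ ≈ 4.93), so this observation has high leverage and can move the slope substantially.

Step 1: Update the sums with the new point (n goes from 11 to 12)
Σx  = 54.27 + 14.48 = 68.75
Σy  = 421.83 + 84.81 = 506.64
Σx² = 291.4951 + 14.48² = 291.4951 + 209.6704 = 501.1655
Σxy = 2166.9473 + 14.48×84.81 = 2166.9473 + 1228.0488 = 3394.9961

Step 2: Recompute the slope with b₁ = (nΣxy − ΣxΣy) / (nΣx² − (Σx)²)
Numerator   = 12×3394.9961 − 68.75×506.64 = 40739.9532 − 34831.5000 = 5908.4532
Denominator = 12×501.1655 − 68.75² = 6013.9860 − 4726.5625 = 1287.4235
b₁(new) = 5908.4532 / 1287.4235 = 4.5894

(Same formula on the original sums: (11×2166.9473 − 54.27×421.83) / (11×291.4951 − 54.27²) = 943.7062 / 261.2132 = 3.6128, matching the given fit.)

Step 3: Change in slope
Δβ₁ = 4.5894 − 3.6128 = +0.9766
Relative change = +0.9766 / 3.6128 × 100% = +27.0%
→ the slope increases when the point is added.

Because the point sits above the extension of the original line at a high-leverage x, it tilts the fit up.
In practice: examine leverage (hᵢ) and Cook's distance rather than deleting it automatically; check such a point for data-entry or measurement error.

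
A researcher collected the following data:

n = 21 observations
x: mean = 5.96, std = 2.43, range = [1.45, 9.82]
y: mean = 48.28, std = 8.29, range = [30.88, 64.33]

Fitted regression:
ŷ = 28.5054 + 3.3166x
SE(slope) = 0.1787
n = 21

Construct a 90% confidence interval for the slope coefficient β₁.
The 90% CI for β₁ is (3.0076, 3.6256)

Confidence interval for the slope:

The 90% CI for β₁ is: β̂₁ ± t*(α/2, n-2) × SE(β̂₁)

Step 1: Find critical t-value
- Confidence level = 0.9
- Degrees of freedom = n - 2 = 21 - 2 = 19
- t*(α/2, 19) = 1.7291

Step 2: Calculate margin of error
Margin = 1.7291 × 0.1787 = 0.3090

Step 3: Construct interval
CI = 3.3166 ± 0.3090
CI = (3.0076, 3.6256)

Interpretation: We are 90% confident that the true slope β₁ lies between 3.0076 and 3.6256.
Since 0 is outside the interval, a two-sided test at α = 0.10 would reject H₀: β₁ = 0.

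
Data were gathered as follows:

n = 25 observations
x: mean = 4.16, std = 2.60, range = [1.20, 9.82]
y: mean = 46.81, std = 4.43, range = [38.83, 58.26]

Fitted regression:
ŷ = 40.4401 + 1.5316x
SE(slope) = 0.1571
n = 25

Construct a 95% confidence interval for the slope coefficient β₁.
The 95% CI for β₁ is (1.2066, 1.8566)

Confidence interval for the slope:

The 95% CI for β₁ is: β̂₁ ± t*(α/2, n-2) × SE(β̂₁)

Step 1: Find critical t-value
- Confidence level = 0.95
- Degrees of freedom = n - 2 = 25 - 2 = 23
- t*(α/2, 23) = 2.0687

Step 2: Calculate margin of error
Margin = 2.0687 × 0.1571 = 0.3250

Step 3: Construct interval
CI = 1.5316 ± 0.3250
CI = (1.2066, 1.8566)

Interpretation: We are 95% confident that the true slope β₁ lies between 1.2066 and 1.8566.
Both endpoints are positive, so the data support a genuinely positive slope at this confidence level.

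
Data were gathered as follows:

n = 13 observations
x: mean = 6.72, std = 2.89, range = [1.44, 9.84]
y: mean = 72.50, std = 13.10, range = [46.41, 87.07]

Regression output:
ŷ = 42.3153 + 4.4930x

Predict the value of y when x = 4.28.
ŷ = 61.5453

x = 4.28 lies inside the observed range [1.44, 9.84], so the fitted equation applies directly:

ŷ = 42.3153 + 4.4930 × 4.28
ŷ = 42.3153 + 19.2300
ŷ = 61.5453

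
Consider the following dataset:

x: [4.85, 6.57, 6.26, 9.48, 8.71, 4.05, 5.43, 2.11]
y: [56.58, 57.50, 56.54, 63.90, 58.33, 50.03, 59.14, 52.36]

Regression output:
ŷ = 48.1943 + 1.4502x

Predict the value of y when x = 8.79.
ŷ = 60.9416

To predict y for x = 8.79, substitute into the regression equation:

ŷ = 48.1943 + 1.4502 × 8.79
ŷ = 48.1943 + 12.7473
ŷ = 60.9416

This is the fitted mean response at that x — an individual observation would come with a wider prediction interval.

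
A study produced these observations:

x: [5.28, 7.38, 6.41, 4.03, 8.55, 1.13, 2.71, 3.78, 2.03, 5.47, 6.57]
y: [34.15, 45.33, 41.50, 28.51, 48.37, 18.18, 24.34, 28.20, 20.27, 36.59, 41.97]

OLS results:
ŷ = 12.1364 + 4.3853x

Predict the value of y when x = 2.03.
ŷ = 21.0386

To predict y for x = 2.03, substitute into the regression equation:

ŷ = 12.1364 + 4.3853 × 2.03
ŷ = 12.1364 + 8.9022
ŷ = 21.0386

This is the fitted mean response at that x — an individual observation would come with a wider prediction interval.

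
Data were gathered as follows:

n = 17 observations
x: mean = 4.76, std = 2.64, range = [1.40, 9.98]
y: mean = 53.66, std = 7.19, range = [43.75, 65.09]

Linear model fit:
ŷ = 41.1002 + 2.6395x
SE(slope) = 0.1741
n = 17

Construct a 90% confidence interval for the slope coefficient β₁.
The 90% CI for β₁ is (2.3343, 2.9447)

Confidence interval for the slope:

The 90% CI for β₁ is: β̂₁ ± t*(α/2, n-2) × SE(β̂₁)

Step 1: Find critical t-value
- Confidence level = 0.9
- Degrees of freedom = n - 2 = 17 - 2 = 15
- t*(α/2, 15) = 1.7531

Step 2: Calculate margin of error
Margin = 1.7531 × 0.1741 = 0.3052

Step 3: Construct interval
CI = 2.6395 ± 0.3052
CI = (2.3343, 2.9447)

Interpretation: We are 90% confident that the true slope β₁ lies between 2.3343 and 2.9447.
Since 0 is outside the interval, a two-sided test at α = 0.10 would reject H₀: β₁ = 0.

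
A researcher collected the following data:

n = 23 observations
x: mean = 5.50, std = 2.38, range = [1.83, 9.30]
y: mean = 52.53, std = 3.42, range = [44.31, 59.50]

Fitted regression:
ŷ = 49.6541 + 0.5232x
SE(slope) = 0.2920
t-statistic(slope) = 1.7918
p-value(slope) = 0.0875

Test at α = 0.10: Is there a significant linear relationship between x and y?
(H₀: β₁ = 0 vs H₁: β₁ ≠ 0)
p-value = 0.0875 < α = 0.10, so we reject H₀. The relationship is significant.

Hypothesis test for the slope coefficient:

H₀: β₁ = 0 (no linear relationship)
H₁: β₁ ≠ 0 (linear relationship exists)

Test statistic: t = β̂₁ / SE(β̂₁) = 0.5232 / 0.2920 = 1.7918

p = 0.0875: how often a slope estimate this far from 0 (in SE units) would arise by chance if β₁ were truly 0.

Decision rule: reject H₀ if p-value < α.
p-value = 0.0875 < α = 0.10 → reject H₀.

Conclusion: the linear association between x and y is significant at the 10% level.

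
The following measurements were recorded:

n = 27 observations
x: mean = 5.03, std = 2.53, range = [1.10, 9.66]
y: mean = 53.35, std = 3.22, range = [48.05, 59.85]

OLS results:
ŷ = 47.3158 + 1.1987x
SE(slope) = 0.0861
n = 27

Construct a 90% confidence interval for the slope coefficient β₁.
The 90% CI for β₁ is (1.0516, 1.3458)

Confidence interval for the slope:

The 90% CI for β₁ is: β̂₁ ± t*(α/2, n-2) × SE(β̂₁)

Step 1: Find critical t-value
- Confidence level = 0.9
- Degrees of freedom = n - 2 = 27 - 2 = 25
- t*(α/2, 25) = 1.7081

Step 2: Calculate margin of error
Margin = 1.7081 × 0.0861 = 0.1471

Step 3: Construct interval
CI = 1.1987 ± 0.1471
CI = (1.0516, 1.3458)

Interpretation: intervals built this way capture the true β₁ in 90% of repeated samples; here the plausible range for the per-unit effect of x on y is 1.0516 to 1.3458.
Since 0 is outside the interval, a two-sided test at α = 0.10 would reject H₀: β₁ = 0.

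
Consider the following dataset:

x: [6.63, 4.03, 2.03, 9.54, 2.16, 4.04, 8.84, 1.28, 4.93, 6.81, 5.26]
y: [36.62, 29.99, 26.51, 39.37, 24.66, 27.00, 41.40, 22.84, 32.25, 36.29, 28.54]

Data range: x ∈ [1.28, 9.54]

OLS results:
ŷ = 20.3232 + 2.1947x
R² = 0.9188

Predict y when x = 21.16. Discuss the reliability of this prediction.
ŷ = 66.7631, but this is extrapolation (above the data range [1.28, 9.54]) and may be unreliable.

Prediction calculation:
ŷ = 20.3232 + 2.1947 × 21.16
ŷ = 66.7631

Reliability:
- Data range: x ∈ [1.28, 9.54]
- Prediction point: x = 21.16 is 11.62 units above the observed range → this is EXTRAPOLATION, not interpolation

Why that matters here:
- R² describes fit only over the sampled x values; it says nothing about behaviour beyond them
- Real relationships often flatten, saturate, or turn nonlinear at extremes
- There are no observations near this x to validate the fitted line there

A defensible statement: 'if the linear trend continued to x = 21.16, y would be about 66.7631' — the premise is untested.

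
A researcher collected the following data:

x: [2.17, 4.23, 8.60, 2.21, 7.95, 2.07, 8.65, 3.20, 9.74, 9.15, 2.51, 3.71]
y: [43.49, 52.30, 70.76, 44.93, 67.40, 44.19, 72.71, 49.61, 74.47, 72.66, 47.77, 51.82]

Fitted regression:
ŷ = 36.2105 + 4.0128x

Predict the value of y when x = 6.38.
ŷ = 61.8122

x = 6.38 lies inside the observed range [2.07, 9.74], so the fitted equation applies directly:

ŷ = 36.2105 + 4.0128 × 6.38
ŷ = 36.2105 + 25.6017
ŷ = 61.8122

This is the fitted mean response at that x — an individual observation would come with a wider prediction interval.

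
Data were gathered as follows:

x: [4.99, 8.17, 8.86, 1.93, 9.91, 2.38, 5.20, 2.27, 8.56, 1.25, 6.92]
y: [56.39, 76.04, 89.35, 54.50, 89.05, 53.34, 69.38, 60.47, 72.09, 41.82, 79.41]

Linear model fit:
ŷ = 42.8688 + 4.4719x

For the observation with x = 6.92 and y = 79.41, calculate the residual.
Residual = 5.5957

The residual is the difference between the actual value and the predicted value:

Residual = y - ŷ

Step 1: Calculate predicted value
ŷ = 42.8688 + 4.4719 × 6.92
ŷ = 73.8143

Step 2: Calculate residual
Residual = 79.41 - 73.8143
Residual = 5.5957

The residual is positive, so the observed y = 79.41 sits above the regression line (the line underestimates it by 5.5957).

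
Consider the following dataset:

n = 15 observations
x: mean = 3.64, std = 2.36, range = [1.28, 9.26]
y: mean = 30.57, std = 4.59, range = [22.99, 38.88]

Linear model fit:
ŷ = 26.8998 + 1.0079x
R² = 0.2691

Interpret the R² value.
R² = 0.2691 means 26.91% of the variation in y is explained by the linear relationship with x. This indicates a weak fit.

The coefficient of determination R² is the fraction of the total variation in y that the fitted line accounts for.

Here R² = 0.2691:
- Explained: 26.91% of the variation in y
- Unexplained (residual): 100% − 26.91% = 73.09%
- Rule of thumb (below 0.3 weak; 0.3 to below 0.7 moderate; 0.7 and above strong) → weak

Note: R² says nothing about causation, and a high R² does not by itself mean the linear form is appropriate — check the residuals.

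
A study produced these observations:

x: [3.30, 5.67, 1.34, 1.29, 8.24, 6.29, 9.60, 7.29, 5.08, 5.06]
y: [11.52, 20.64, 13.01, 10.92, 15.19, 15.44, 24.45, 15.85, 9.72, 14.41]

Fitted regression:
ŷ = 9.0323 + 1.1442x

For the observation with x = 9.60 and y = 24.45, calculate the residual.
Residual = 4.4334

The residual is the difference between the actual value and the predicted value:

Residual = y - ŷ

Step 1: Calculate predicted value
ŷ = 9.0323 + 1.1442 × 9.60
ŷ = 20.0166

Step 2: Calculate residual
Residual = 24.45 - 20.0166
Residual = 4.4334

Sign check: y > ŷ, so the point is above the line and the fit underestimates here.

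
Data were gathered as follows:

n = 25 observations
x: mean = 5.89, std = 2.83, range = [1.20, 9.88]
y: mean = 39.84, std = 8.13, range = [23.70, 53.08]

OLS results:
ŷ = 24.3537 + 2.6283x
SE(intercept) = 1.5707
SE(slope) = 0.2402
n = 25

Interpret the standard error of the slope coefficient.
SE(β̂₁) = 0.2402 is the estimated standard deviation of the slope estimate across repeated samples; relative to β̂₁ = 2.6283 that is 9.1%, a precise estimate.

What SE measures:
- The standard error quantifies the sampling variability of the coefficient estimate
- It is the estimated standard deviation of β̂₁ across hypothetical repeated samples of the same size
- Smaller SE → more precise estimate

Relative precision:
- SE / |β̂₁| = 0.2402 / 2.6283 = 9.1%
- Rule of thumb (under 20%: precise; 20% to under 50%: moderately precise; 50% or more: imprecise) → precise

Link to the t-test: t = β̂₁ / SE(β̂₁) = 2.6283 / 0.2402 = 10.9421, the statistic for H₀: β₁ = 0.

What drives SE(β̂₁): wider spread of x values → smaller SE; larger n (here n = 25) → smaller SE; more residual scatter → larger SE.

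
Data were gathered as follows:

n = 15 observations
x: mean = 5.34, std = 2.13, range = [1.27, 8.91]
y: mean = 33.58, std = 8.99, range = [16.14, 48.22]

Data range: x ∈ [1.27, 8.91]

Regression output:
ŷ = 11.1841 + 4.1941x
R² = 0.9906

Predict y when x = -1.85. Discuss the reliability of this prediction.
ŷ = 3.4250 (extrapolation — x = -1.85 lies outside [1.27, 8.91], so reliability is low).

Prediction calculation:
ŷ = 11.1841 + 4.1941 × (-1.85)
ŷ = 3.4250

Reliability:
- Data range: x ∈ [1.27, 8.91]
- Prediction point: x = -1.85 is 3.12 units below the observed range → this is EXTRAPOLATION, not interpolation

Why that matters here:
- The standard error of prediction grows with (x − x̄)², and x = -1.85 is far from x̄ = 5.34
- The linear relationship may not hold outside the observed range
- There are no observations near this x to validate the fitted line there

The R² = 0.9906 only validates the fit within [1.27, 8.91]; treat ŷ = 3.4250 with caution.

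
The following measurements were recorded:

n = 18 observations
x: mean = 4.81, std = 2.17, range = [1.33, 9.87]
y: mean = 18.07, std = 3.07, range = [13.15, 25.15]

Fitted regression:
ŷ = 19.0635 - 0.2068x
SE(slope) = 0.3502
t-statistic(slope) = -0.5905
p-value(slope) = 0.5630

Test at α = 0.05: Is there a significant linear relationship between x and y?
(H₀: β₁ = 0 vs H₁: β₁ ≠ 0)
Fail to reject H₀: p-value = 0.5630 ≥ α = 0.05. The linear relationship is not significant at the 5% level.

Hypothesis test for the slope coefficient:

H₀: β₁ = 0 (no linear relationship)
H₁: β₁ ≠ 0 (linear relationship exists)

Test statistic: t = β̂₁ / SE(β̂₁) = -0.2068 / 0.3502 = -0.5905

p = 0.5630: how often a slope estimate this far from 0 (in SE units) would arise by chance if β₁ were truly 0.

Decision rule: reject H₀ if p-value < α.
p-value = 0.5630 ≥ α = 0.05 → fail to reject H₀.

At α = 0.05 the data do not provide convincing evidence of a nonzero slope.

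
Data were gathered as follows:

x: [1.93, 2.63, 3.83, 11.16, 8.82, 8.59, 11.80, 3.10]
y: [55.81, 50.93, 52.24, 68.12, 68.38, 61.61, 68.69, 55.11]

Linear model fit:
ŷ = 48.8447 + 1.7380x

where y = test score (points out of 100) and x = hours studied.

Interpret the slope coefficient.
For each additional hour of study time, predicted test score increases by approximately 1.7380 points.

The slope β₁ = 1.7380 gives the rate at which the fitted test score changes with study time.

Interpretation:
- Study time up by 1 hour → predicted test score increases by 1.7380 points
- The effect is assumed constant over the observed range of x (linearity)
- The sign (+) gives the direction; the magnitude 1.7380 gives the size of the effect per hour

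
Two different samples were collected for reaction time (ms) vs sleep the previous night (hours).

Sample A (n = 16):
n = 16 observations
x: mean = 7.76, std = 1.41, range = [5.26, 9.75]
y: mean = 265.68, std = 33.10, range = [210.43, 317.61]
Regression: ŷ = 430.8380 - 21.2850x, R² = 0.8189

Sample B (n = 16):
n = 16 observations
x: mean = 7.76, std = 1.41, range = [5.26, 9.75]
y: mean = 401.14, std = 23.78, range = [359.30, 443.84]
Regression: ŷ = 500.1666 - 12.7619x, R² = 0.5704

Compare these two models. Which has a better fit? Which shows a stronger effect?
Model A has the better fit (R² = 0.8189 vs 0.5704). Model A shows the stronger effect (|β₁| = 21.2850 vs 12.7619).

Model Comparison:

Which explains more variance? (R²)
- Model A: R² = 0.8189 → 81.89% of variance in reaction time explained
- Model B: R² = 0.5704 → 57.04% of variance in reaction time explained
- 0.8189 > 0.5704 → Model A has the better fit

Effect size (slope magnitude):
- Model A: β₁ = -21.2850 → predicted reaction time falls 21.2850 ms per additional hour of sleep
- Model B: β₁ = -12.7619 → predicted reaction time falls 12.7619 ms per additional hour of sleep
- |-21.2850| > |-12.7619| → Model A shows the stronger marginal effect

Note: A steeper slope doesn't make a better model if the scatter around the line is large.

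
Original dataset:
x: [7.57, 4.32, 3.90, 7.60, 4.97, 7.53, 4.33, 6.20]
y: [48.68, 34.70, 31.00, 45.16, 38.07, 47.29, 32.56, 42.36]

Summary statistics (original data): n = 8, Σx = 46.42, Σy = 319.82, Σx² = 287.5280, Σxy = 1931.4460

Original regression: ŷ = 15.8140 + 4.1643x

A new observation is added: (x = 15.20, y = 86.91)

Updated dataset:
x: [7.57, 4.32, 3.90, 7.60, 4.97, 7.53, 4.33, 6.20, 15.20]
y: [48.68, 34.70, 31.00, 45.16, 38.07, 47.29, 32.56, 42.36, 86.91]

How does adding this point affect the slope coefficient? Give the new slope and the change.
The slope changes from 4.1643 to 4.8381 (change of +0.6738, or +16.2%).

x = 15.20 lies well outside the original x-range [3.90, 7.60] (x̄ ≈ 5.80), so this observation has high leverage and can move the slope substantially.

Step 1: Update the sums with the new point (n goes from 8 to 9)
Σx  = 46.42 + 15.20 = 61.62
Σy  = 319.82 + 86.91 = 406.73
Σx² = 287.5280 + 15.20² = 287.5280 + 231.0400 = 518.5680
Σxy = 1931.4460 + 15.20×86.91 = 1931.4460 + 1321.0320 = 3252.4780

Step 2: Recompute the slope with b₁ = (nΣxy − ΣxΣy) / (nΣx² − (Σx)²)
Numerator   = 9×3252.4780 − 61.62×406.73 = 29272.3020 − 25062.7026 = 4209.5994
Denominator = 9×518.5680 − 61.62² = 4667.1120 − 3797.0244 = 870.0876
b₁(new) = 4209.5994 / 870.0876 = 4.8381

(Same formula on the original sums: (8×1931.4460 − 46.42×319.82) / (8×287.5280 − 46.42²) = 605.5236 / 145.4076 = 4.1643, matching the given fit.)

Step 3: Change in slope
Δβ₁ = 4.8381 − 4.1643 = +0.6738
Relative change = +0.6738 / 4.1643 × 100% = +16.2%
→ the slope increases when the point is added.

A high-leverage point only changes the slope if it is off the original line; here y = 86.91 is above the original trend, so the slope increases.
In practice: check such a point for data-entry or measurement error.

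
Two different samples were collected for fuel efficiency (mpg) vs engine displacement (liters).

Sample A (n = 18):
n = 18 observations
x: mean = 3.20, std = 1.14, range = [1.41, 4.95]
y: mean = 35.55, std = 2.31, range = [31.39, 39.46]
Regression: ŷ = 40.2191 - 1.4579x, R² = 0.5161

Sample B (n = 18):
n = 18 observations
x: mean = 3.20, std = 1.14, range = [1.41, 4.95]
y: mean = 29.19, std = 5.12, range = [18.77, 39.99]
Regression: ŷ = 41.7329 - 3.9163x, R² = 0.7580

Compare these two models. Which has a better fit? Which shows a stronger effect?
Model B has the better fit (R² = 0.7580 vs 0.5161). Model B shows the stronger effect (|β₁| = 3.9163 vs 1.4579).

Model Comparison:

Fit — compare R²:
- Model A: R² = 0.5161 → 51.61% of variance in fuel efficiency explained
- Model B: R² = 0.7580 → 75.80% of variance in fuel efficiency explained
- 0.7580 > 0.5161 → Model B has the better fit

Which has the larger per-liter effect? (|β₁|)
- Model A: β₁ = -1.4579 → predicted fuel efficiency falls 1.4579 mpg per additional liter of engine displacement
- Model B: β₁ = -3.9163 → predicted fuel efficiency falls 3.9163 mpg per additional liter of engine displacement
- |-1.4579| < |-3.9163| → Model B shows the stronger marginal effect

Note: A better fit (higher R²) doesn't necessarily mean a more important relationship.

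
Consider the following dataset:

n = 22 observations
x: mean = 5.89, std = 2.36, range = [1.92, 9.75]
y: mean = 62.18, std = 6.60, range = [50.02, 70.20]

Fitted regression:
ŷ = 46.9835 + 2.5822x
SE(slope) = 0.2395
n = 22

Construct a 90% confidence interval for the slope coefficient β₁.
The 90% CI for β₁ is (2.1691, 2.9953)

Confidence interval for the slope:

The 90% CI for β₁ is: β̂₁ ± t*(α/2, n-2) × SE(β̂₁)

Step 1: Find critical t-value
- Confidence level = 0.9
- Degrees of freedom = n - 2 = 22 - 2 = 20
- t*(α/2, 20) = 1.7247

Step 2: Calculate margin of error
Margin = 1.7247 × 0.2395 = 0.4131

Step 3: Construct interval
CI = 2.5822 ± 0.4131
CI = (2.1691, 2.9953)

Interpretation: intervals built this way capture the true β₁ in 90% of repeated samples; here the plausible range for the per-unit effect of x on y is 2.1691 to 2.9953.
Since 0 is outside the interval, a two-sided test at α = 0.10 would reject H₀: β₁ = 0.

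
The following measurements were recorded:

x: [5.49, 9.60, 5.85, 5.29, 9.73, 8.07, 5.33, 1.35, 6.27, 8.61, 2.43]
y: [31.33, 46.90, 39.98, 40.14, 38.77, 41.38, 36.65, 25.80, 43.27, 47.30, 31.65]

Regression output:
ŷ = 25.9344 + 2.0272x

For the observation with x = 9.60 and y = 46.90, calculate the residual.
Residual = 1.5045

The residual is the difference between the actual value and the predicted value:

Residual = y - ŷ

Step 1: Calculate predicted value
ŷ = 25.9344 + 2.0272 × 9.60
ŷ = 45.3955

Step 2: Calculate residual
Residual = 46.90 - 45.3955
Residual = 1.5045

The residual is positive, so the observed y = 46.90 sits above the regression line (the line underestimates it by 1.5045).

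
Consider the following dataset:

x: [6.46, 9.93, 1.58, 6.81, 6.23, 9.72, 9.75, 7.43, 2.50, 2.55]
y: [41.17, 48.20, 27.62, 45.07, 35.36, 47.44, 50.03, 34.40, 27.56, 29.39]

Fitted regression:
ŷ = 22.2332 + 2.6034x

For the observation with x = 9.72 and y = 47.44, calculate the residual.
Residual = -0.0982

The residual is the difference between the actual value and the predicted value:

Residual = y - ŷ

Step 1: Calculate predicted value
ŷ = 22.2332 + 2.6034 × 9.72
ŷ = 47.5382

Step 2: Calculate residual
Residual = 47.44 - 47.5382
Residual = -0.0982

Interpretation: the model overestimates the actual value by 0.0982 at this point (negative residual → observation lies below the fitted line).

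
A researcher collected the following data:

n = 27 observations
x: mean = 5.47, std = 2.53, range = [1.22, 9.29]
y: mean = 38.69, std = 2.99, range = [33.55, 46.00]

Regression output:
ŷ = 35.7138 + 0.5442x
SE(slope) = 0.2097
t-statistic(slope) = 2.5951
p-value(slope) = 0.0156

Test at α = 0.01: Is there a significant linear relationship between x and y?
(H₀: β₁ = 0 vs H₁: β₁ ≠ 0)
Since p-value = 0.0156 ≥ α = 0.01, fail to reject H₀ — the slope is not significantly different from 0.

Hypothesis test for the slope coefficient:

H₀: β₁ = 0 (no linear relationship)
H₁: β₁ ≠ 0 (linear relationship exists)

Test statistic: t = β̂₁ / SE(β̂₁) = 0.5442 / 0.2097 = 2.5951

With df = 25, the two-sided p-value for |t| = 2.5951 is 0.0156.

Decision rule: reject H₀ if p-value < α.
p-value = 0.0156 ≥ α = 0.01 → fail to reject H₀.

At α = 0.01 the data do not provide convincing evidence of a nonzero slope.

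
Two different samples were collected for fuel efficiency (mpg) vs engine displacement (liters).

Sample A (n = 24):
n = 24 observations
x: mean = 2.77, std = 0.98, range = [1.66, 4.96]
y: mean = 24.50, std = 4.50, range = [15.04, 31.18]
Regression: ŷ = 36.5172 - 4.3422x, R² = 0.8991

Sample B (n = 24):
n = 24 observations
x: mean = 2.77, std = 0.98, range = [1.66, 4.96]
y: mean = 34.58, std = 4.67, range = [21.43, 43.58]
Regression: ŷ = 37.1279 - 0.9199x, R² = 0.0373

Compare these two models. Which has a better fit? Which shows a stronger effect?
Model A has the better fit (R² = 0.8991 vs 0.0373). Model A shows the stronger effect (|β₁| = 4.3422 vs 0.9199).

Model Comparison:

Which explains more variance? (R²)
- Model A: R² = 0.8991 → 89.91% of variance in fuel efficiency explained
- Model B: R² = 0.0373 → 3.73% of variance in fuel efficiency explained
- 0.8991 > 0.0373 → Model A has the better fit

Which has the larger per-liter effect? (|β₁|)
- Model A: β₁ = -4.3422 → predicted fuel efficiency falls 4.3422 mpg per additional liter of engine displacement
- Model B: β₁ = -0.9199 → predicted fuel efficiency falls 0.9199 mpg per additional liter of engine displacement
- |-4.3422| > |-0.9199| → Model A shows the stronger marginal effect

Note: A better fit (higher R²) doesn't necessarily mean a more important relationship.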